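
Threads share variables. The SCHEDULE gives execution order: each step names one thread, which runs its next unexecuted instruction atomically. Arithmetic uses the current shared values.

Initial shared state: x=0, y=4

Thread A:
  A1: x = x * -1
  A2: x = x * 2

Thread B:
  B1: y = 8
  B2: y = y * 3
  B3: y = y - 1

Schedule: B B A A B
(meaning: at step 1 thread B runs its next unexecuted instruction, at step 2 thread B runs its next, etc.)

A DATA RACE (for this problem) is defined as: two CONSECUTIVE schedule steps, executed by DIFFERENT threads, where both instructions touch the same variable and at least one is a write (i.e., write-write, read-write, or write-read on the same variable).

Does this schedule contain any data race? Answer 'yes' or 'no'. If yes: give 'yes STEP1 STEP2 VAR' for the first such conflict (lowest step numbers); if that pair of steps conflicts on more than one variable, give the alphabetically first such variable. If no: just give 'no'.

Steps 1,2: same thread (B). No race.
Steps 2,3: B(r=y,w=y) vs A(r=x,w=x). No conflict.
Steps 3,4: same thread (A). No race.
Steps 4,5: A(r=x,w=x) vs B(r=y,w=y). No conflict.

Answer: no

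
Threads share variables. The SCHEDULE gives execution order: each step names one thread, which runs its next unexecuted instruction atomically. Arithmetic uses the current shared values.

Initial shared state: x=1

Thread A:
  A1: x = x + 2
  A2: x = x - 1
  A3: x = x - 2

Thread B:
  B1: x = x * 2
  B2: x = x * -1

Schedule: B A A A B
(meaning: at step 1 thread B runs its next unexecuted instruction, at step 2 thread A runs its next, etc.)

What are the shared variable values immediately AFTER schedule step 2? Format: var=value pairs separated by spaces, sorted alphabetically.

Step 1: thread B executes B1 (x = x * 2). Shared: x=2. PCs: A@0 B@1
Step 2: thread A executes A1 (x = x + 2). Shared: x=4. PCs: A@1 B@1

Answer: x=4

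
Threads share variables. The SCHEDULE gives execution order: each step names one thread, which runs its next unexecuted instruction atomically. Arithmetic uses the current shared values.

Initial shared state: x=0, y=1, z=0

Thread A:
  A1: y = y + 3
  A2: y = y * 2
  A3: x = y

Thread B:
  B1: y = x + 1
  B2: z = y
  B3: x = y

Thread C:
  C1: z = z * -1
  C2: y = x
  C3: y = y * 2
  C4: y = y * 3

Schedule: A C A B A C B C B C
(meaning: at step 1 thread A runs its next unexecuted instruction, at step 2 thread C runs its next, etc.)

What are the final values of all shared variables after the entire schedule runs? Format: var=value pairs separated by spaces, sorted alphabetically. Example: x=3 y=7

Answer: x=2 y=6 z=1

Derivation:
Step 1: thread A executes A1 (y = y + 3). Shared: x=0 y=4 z=0. PCs: A@1 B@0 C@0
Step 2: thread C executes C1 (z = z * -1). Shared: x=0 y=4 z=0. PCs: A@1 B@0 C@1
Step 3: thread A executes A2 (y = y * 2). Shared: x=0 y=8 z=0. PCs: A@2 B@0 C@1
Step 4: thread B executes B1 (y = x + 1). Shared: x=0 y=1 z=0. PCs: A@2 B@1 C@1
Step 5: thread A executes A3 (x = y). Shared: x=1 y=1 z=0. PCs: A@3 B@1 C@1
Step 6: thread C executes C2 (y = x). Shared: x=1 y=1 z=0. PCs: A@3 B@1 C@2
Step 7: thread B executes B2 (z = y). Shared: x=1 y=1 z=1. PCs: A@3 B@2 C@2
Step 8: thread C executes C3 (y = y * 2). Shared: x=1 y=2 z=1. PCs: A@3 B@2 C@3
Step 9: thread B executes B3 (x = y). Shared: x=2 y=2 z=1. PCs: A@3 B@3 C@3
Step 10: thread C executes C4 (y = y * 3). Shared: x=2 y=6 z=1. PCs: A@3 B@3 C@4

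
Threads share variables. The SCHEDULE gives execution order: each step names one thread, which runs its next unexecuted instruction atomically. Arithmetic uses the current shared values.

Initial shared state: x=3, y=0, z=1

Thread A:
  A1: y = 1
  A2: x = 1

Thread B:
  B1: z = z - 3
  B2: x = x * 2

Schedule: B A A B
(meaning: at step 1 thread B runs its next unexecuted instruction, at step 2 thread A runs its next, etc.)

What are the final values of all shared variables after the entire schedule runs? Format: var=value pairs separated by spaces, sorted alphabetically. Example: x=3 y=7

Answer: x=2 y=1 z=-2

Derivation:
Step 1: thread B executes B1 (z = z - 3). Shared: x=3 y=0 z=-2. PCs: A@0 B@1
Step 2: thread A executes A1 (y = 1). Shared: x=3 y=1 z=-2. PCs: A@1 B@1
Step 3: thread A executes A2 (x = 1). Shared: x=1 y=1 z=-2. PCs: A@2 B@1
Step 4: thread B executes B2 (x = x * 2). Shared: x=2 y=1 z=-2. PCs: A@2 B@2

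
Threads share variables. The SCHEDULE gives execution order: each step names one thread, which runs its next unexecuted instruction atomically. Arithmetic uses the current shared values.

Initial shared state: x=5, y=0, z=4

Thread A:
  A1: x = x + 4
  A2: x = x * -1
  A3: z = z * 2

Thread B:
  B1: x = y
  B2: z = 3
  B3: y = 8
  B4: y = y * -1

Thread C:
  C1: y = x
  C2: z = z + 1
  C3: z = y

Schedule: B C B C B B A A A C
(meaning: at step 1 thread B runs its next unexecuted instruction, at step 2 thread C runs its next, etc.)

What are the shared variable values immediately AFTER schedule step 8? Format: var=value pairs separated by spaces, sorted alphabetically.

Answer: x=-4 y=-8 z=4

Derivation:
Step 1: thread B executes B1 (x = y). Shared: x=0 y=0 z=4. PCs: A@0 B@1 C@0
Step 2: thread C executes C1 (y = x). Shared: x=0 y=0 z=4. PCs: A@0 B@1 C@1
Step 3: thread B executes B2 (z = 3). Shared: x=0 y=0 z=3. PCs: A@0 B@2 C@1
Step 4: thread C executes C2 (z = z + 1). Shared: x=0 y=0 z=4. PCs: A@0 B@2 C@2
Step 5: thread B executes B3 (y = 8). Shared: x=0 y=8 z=4. PCs: A@0 B@3 C@2
Step 6: thread B executes B4 (y = y * -1). Shared: x=0 y=-8 z=4. PCs: A@0 B@4 C@2
Step 7: thread A executes A1 (x = x + 4). Shared: x=4 y=-8 z=4. PCs: A@1 B@4 C@2
Step 8: thread A executes A2 (x = x * -1). Shared: x=-4 y=-8 z=4. PCs: A@2 B@4 C@2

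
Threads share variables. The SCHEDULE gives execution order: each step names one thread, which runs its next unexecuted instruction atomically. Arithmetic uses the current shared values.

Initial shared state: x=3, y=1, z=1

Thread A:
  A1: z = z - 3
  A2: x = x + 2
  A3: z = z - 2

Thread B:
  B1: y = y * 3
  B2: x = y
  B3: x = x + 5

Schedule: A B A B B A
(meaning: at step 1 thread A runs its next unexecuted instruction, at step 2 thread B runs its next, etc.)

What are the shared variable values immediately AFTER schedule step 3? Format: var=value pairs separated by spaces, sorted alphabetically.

Answer: x=5 y=3 z=-2

Derivation:
Step 1: thread A executes A1 (z = z - 3). Shared: x=3 y=1 z=-2. PCs: A@1 B@0
Step 2: thread B executes B1 (y = y * 3). Shared: x=3 y=3 z=-2. PCs: A@1 B@1
Step 3: thread A executes A2 (x = x + 2). Shared: x=5 y=3 z=-2. PCs: A@2 B@1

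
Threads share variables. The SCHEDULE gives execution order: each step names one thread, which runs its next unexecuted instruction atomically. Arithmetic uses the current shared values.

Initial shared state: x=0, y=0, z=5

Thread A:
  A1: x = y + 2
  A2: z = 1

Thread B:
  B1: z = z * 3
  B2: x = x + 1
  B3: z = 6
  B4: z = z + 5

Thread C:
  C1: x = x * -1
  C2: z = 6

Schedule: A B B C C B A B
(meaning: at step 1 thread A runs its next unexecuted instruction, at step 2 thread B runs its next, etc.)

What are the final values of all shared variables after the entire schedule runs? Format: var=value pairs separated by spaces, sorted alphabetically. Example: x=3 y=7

Answer: x=-3 y=0 z=6

Derivation:
Step 1: thread A executes A1 (x = y + 2). Shared: x=2 y=0 z=5. PCs: A@1 B@0 C@0
Step 2: thread B executes B1 (z = z * 3). Shared: x=2 y=0 z=15. PCs: A@1 B@1 C@0
Step 3: thread B executes B2 (x = x + 1). Shared: x=3 y=0 z=15. PCs: A@1 B@2 C@0
Step 4: thread C executes C1 (x = x * -1). Shared: x=-3 y=0 z=15. PCs: A@1 B@2 C@1
Step 5: thread C executes C2 (z = 6). Shared: x=-3 y=0 z=6. PCs: A@1 B@2 C@2
Step 6: thread B executes B3 (z = 6). Shared: x=-3 y=0 z=6. PCs: A@1 B@3 C@2
Step 7: thread A executes A2 (z = 1). Shared: x=-3 y=0 z=1. PCs: A@2 B@3 C@2
Step 8: thread B executes B4 (z = z + 5). Shared: x=-3 y=0 z=6. PCs: A@2 B@4 C@2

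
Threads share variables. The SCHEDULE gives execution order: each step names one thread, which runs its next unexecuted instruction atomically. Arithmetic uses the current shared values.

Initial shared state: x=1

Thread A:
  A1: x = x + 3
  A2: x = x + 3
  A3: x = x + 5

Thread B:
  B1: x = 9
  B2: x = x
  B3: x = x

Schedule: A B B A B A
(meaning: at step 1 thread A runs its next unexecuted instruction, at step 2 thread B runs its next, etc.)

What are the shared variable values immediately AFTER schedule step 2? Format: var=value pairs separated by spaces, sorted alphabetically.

Answer: x=9

Derivation:
Step 1: thread A executes A1 (x = x + 3). Shared: x=4. PCs: A@1 B@0
Step 2: thread B executes B1 (x = 9). Shared: x=9. PCs: A@1 B@1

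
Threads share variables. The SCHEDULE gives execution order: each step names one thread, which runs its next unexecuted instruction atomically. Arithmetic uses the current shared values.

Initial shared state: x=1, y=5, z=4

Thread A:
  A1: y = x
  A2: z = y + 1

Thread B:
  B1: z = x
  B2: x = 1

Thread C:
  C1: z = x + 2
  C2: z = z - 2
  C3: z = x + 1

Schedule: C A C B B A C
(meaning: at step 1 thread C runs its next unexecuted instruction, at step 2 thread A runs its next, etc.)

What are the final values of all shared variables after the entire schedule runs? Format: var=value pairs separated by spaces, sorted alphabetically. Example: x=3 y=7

Answer: x=1 y=1 z=2

Derivation:
Step 1: thread C executes C1 (z = x + 2). Shared: x=1 y=5 z=3. PCs: A@0 B@0 C@1
Step 2: thread A executes A1 (y = x). Shared: x=1 y=1 z=3. PCs: A@1 B@0 C@1
Step 3: thread C executes C2 (z = z - 2). Shared: x=1 y=1 z=1. PCs: A@1 B@0 C@2
Step 4: thread B executes B1 (z = x). Shared: x=1 y=1 z=1. PCs: A@1 B@1 C@2
Step 5: thread B executes B2 (x = 1). Shared: x=1 y=1 z=1. PCs: A@1 B@2 C@2
Step 6: thread A executes A2 (z = y + 1). Shared: x=1 y=1 z=2. PCs: A@2 B@2 C@2
Step 7: thread C executes C3 (z = x + 1). Shared: x=1 y=1 z=2. PCs: A@2 B@2 C@3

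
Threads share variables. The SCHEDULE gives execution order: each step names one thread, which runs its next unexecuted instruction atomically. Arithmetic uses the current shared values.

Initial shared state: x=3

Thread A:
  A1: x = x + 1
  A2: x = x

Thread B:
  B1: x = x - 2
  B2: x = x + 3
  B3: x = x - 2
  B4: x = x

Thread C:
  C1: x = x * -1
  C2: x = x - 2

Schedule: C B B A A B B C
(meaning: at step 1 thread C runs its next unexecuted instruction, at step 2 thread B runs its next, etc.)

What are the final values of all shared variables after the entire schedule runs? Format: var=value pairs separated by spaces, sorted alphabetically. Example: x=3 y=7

Answer: x=-5

Derivation:
Step 1: thread C executes C1 (x = x * -1). Shared: x=-3. PCs: A@0 B@0 C@1
Step 2: thread B executes B1 (x = x - 2). Shared: x=-5. PCs: A@0 B@1 C@1
Step 3: thread B executes B2 (x = x + 3). Shared: x=-2. PCs: A@0 B@2 C@1
Step 4: thread A executes A1 (x = x + 1). Shared: x=-1. PCs: A@1 B@2 C@1
Step 5: thread A executes A2 (x = x). Shared: x=-1. PCs: A@2 B@2 C@1
Step 6: thread B executes B3 (x = x - 2). Shared: x=-3. PCs: A@2 B@3 C@1
Step 7: thread B executes B4 (x = x). Shared: x=-3. PCs: A@2 B@4 C@1
Step 8: thread C executes C2 (x = x - 2). Shared: x=-5. PCs: A@2 B@4 C@2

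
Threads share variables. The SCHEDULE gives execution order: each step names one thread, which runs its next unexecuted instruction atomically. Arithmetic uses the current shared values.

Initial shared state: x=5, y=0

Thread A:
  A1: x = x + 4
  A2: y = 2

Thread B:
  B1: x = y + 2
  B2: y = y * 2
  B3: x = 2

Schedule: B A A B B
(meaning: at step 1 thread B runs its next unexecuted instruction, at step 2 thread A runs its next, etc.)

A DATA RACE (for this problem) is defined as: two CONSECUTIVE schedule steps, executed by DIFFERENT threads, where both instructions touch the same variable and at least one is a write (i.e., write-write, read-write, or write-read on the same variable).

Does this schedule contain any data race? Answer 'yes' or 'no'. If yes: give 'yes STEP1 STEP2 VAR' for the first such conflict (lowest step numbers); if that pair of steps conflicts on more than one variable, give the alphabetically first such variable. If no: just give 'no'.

Answer: yes 1 2 x

Derivation:
Steps 1,2: B(x = y + 2) vs A(x = x + 4). RACE on x (W-W).
Steps 2,3: same thread (A). No race.
Steps 3,4: A(y = 2) vs B(y = y * 2). RACE on y (W-W).
Steps 4,5: same thread (B). No race.
First conflict at steps 1,2.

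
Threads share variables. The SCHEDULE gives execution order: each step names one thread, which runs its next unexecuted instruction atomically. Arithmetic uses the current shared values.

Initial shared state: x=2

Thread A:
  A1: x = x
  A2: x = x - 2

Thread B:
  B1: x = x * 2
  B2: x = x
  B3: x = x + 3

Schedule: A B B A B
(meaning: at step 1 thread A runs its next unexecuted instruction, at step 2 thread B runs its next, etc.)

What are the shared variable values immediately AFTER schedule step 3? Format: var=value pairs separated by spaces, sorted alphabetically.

Step 1: thread A executes A1 (x = x). Shared: x=2. PCs: A@1 B@0
Step 2: thread B executes B1 (x = x * 2). Shared: x=4. PCs: A@1 B@1
Step 3: thread B executes B2 (x = x). Shared: x=4. PCs: A@1 B@2

Answer: x=4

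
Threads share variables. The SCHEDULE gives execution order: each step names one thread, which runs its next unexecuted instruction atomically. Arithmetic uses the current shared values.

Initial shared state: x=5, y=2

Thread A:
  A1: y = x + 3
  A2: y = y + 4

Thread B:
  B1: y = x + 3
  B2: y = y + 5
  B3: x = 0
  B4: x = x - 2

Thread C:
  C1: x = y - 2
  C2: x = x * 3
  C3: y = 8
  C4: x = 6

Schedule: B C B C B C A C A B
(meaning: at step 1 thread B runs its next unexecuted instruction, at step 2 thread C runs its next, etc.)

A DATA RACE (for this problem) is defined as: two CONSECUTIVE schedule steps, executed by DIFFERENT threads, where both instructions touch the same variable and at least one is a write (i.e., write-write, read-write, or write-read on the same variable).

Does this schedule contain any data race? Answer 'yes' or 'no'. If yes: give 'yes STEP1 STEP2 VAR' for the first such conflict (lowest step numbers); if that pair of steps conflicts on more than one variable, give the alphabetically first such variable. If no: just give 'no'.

Answer: yes 1 2 x

Derivation:
Steps 1,2: B(y = x + 3) vs C(x = y - 2). RACE on x (R-W), y (W-R). Multiple vars; alphabetically first is x.
Steps 2,3: C(x = y - 2) vs B(y = y + 5). RACE on y (R-W).
Steps 3,4: B(r=y,w=y) vs C(r=x,w=x). No conflict.
Steps 4,5: C(x = x * 3) vs B(x = 0). RACE on x (W-W).
Steps 5,6: B(r=-,w=x) vs C(r=-,w=y). No conflict.
Steps 6,7: C(y = 8) vs A(y = x + 3). RACE on y (W-W).
Steps 7,8: A(y = x + 3) vs C(x = 6). RACE on x (R-W).
Steps 8,9: C(r=-,w=x) vs A(r=y,w=y). No conflict.
Steps 9,10: A(r=y,w=y) vs B(r=x,w=x). No conflict.
First conflict at steps 1,2.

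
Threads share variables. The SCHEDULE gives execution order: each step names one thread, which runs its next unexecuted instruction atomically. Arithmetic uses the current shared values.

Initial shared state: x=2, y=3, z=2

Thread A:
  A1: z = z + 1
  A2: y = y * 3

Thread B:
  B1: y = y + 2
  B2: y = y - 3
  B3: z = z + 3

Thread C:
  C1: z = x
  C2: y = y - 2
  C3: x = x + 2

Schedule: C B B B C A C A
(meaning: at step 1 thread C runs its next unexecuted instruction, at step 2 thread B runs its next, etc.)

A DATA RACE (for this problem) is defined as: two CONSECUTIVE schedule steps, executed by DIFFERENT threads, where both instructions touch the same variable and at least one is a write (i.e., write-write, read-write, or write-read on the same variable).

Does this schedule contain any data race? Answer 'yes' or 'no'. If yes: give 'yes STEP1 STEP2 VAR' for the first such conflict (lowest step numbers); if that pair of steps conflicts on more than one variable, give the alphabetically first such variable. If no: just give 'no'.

Answer: no

Derivation:
Steps 1,2: C(r=x,w=z) vs B(r=y,w=y). No conflict.
Steps 2,3: same thread (B). No race.
Steps 3,4: same thread (B). No race.
Steps 4,5: B(r=z,w=z) vs C(r=y,w=y). No conflict.
Steps 5,6: C(r=y,w=y) vs A(r=z,w=z). No conflict.
Steps 6,7: A(r=z,w=z) vs C(r=x,w=x). No conflict.
Steps 7,8: C(r=x,w=x) vs A(r=y,w=y). No conflict.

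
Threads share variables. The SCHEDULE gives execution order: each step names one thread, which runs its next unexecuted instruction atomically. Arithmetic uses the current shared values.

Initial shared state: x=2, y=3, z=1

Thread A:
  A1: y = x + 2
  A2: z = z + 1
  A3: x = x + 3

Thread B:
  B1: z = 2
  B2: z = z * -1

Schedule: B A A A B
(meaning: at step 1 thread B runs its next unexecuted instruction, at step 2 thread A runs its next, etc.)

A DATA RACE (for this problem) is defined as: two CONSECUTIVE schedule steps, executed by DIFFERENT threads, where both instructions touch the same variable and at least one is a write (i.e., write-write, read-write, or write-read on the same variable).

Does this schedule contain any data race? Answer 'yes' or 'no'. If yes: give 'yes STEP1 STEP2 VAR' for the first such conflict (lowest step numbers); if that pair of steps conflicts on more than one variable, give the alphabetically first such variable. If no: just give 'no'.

Steps 1,2: B(r=-,w=z) vs A(r=x,w=y). No conflict.
Steps 2,3: same thread (A). No race.
Steps 3,4: same thread (A). No race.
Steps 4,5: A(r=x,w=x) vs B(r=z,w=z). No conflict.

Answer: no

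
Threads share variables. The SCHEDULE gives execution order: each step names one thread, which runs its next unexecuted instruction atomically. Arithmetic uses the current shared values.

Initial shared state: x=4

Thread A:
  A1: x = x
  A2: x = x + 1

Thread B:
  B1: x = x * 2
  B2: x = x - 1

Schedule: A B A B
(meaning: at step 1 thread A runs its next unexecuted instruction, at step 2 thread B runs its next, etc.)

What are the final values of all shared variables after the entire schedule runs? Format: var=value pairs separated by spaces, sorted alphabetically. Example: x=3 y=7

Answer: x=8

Derivation:
Step 1: thread A executes A1 (x = x). Shared: x=4. PCs: A@1 B@0
Step 2: thread B executes B1 (x = x * 2). Shared: x=8. PCs: A@1 B@1
Step 3: thread A executes A2 (x = x + 1). Shared: x=9. PCs: A@2 B@1
Step 4: thread B executes B2 (x = x - 1). Shared: x=8. PCs: A@2 B@2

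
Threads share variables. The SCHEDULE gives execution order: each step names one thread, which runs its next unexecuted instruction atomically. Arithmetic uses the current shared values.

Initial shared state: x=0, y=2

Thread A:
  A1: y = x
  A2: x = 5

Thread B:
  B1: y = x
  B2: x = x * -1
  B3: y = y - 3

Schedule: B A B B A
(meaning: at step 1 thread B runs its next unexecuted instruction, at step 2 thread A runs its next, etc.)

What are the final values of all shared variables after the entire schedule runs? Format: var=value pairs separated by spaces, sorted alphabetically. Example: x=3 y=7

Step 1: thread B executes B1 (y = x). Shared: x=0 y=0. PCs: A@0 B@1
Step 2: thread A executes A1 (y = x). Shared: x=0 y=0. PCs: A@1 B@1
Step 3: thread B executes B2 (x = x * -1). Shared: x=0 y=0. PCs: A@1 B@2
Step 4: thread B executes B3 (y = y - 3). Shared: x=0 y=-3. PCs: A@1 B@3
Step 5: thread A executes A2 (x = 5). Shared: x=5 y=-3. PCs: A@2 B@3

Answer: x=5 y=-3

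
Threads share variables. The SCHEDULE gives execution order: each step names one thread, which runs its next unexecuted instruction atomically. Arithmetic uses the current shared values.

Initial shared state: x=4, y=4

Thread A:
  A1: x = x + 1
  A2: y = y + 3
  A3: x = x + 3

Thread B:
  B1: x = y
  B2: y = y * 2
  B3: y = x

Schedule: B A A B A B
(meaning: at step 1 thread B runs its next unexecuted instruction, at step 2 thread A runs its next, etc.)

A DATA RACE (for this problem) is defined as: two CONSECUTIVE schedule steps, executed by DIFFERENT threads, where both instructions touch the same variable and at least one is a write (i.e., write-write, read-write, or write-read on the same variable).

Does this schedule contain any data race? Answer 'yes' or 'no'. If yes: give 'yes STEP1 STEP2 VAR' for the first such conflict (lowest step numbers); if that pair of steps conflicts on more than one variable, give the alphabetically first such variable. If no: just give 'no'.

Steps 1,2: B(x = y) vs A(x = x + 1). RACE on x (W-W).
Steps 2,3: same thread (A). No race.
Steps 3,4: A(y = y + 3) vs B(y = y * 2). RACE on y (W-W).
Steps 4,5: B(r=y,w=y) vs A(r=x,w=x). No conflict.
Steps 5,6: A(x = x + 3) vs B(y = x). RACE on x (W-R).
First conflict at steps 1,2.

Answer: yes 1 2 x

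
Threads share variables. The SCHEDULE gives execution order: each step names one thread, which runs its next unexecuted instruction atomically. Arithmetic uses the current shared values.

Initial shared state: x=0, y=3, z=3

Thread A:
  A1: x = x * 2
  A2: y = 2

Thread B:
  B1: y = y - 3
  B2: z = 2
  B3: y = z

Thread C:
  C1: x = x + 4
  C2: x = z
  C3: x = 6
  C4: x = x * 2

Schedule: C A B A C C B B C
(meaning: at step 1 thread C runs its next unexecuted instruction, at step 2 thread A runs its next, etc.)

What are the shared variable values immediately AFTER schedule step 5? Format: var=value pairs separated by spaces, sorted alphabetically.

Answer: x=3 y=2 z=3

Derivation:
Step 1: thread C executes C1 (x = x + 4). Shared: x=4 y=3 z=3. PCs: A@0 B@0 C@1
Step 2: thread A executes A1 (x = x * 2). Shared: x=8 y=3 z=3. PCs: A@1 B@0 C@1
Step 3: thread B executes B1 (y = y - 3). Shared: x=8 y=0 z=3. PCs: A@1 B@1 C@1
Step 4: thread A executes A2 (y = 2). Shared: x=8 y=2 z=3. PCs: A@2 B@1 C@1
Step 5: thread C executes C2 (x = z). Shared: x=3 y=2 z=3. PCs: A@2 B@1 C@2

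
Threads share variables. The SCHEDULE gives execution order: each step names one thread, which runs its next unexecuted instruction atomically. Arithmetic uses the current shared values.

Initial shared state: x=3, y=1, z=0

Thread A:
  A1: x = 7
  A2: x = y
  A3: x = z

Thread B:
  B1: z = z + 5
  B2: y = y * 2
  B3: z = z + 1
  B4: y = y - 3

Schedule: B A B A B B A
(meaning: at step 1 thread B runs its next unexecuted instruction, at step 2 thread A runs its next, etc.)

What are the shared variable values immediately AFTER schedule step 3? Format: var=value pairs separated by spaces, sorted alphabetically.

Step 1: thread B executes B1 (z = z + 5). Shared: x=3 y=1 z=5. PCs: A@0 B@1
Step 2: thread A executes A1 (x = 7). Shared: x=7 y=1 z=5. PCs: A@1 B@1
Step 3: thread B executes B2 (y = y * 2). Shared: x=7 y=2 z=5. PCs: A@1 B@2

Answer: x=7 y=2 z=5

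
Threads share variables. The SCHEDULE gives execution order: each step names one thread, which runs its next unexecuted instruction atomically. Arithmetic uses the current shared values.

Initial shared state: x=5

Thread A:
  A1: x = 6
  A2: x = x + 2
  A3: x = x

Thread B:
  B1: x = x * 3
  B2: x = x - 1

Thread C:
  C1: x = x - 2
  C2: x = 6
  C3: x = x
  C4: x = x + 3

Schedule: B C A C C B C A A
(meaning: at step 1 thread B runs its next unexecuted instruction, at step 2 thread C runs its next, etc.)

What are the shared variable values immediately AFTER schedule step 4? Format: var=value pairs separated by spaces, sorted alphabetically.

Answer: x=6

Derivation:
Step 1: thread B executes B1 (x = x * 3). Shared: x=15. PCs: A@0 B@1 C@0
Step 2: thread C executes C1 (x = x - 2). Shared: x=13. PCs: A@0 B@1 C@1
Step 3: thread A executes A1 (x = 6). Shared: x=6. PCs: A@1 B@1 C@1
Step 4: thread C executes C2 (x = 6). Shared: x=6. PCs: A@1 B@1 C@2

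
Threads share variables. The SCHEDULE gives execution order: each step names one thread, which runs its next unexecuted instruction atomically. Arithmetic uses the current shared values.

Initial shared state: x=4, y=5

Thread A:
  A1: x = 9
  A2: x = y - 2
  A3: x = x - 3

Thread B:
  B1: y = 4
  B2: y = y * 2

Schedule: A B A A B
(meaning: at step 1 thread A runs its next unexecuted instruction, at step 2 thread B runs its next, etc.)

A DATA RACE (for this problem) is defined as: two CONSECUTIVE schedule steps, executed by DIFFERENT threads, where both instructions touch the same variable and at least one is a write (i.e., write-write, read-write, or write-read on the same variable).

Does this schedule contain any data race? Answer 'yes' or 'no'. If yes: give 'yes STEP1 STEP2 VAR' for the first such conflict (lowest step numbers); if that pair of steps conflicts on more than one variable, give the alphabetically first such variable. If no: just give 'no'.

Steps 1,2: A(r=-,w=x) vs B(r=-,w=y). No conflict.
Steps 2,3: B(y = 4) vs A(x = y - 2). RACE on y (W-R).
Steps 3,4: same thread (A). No race.
Steps 4,5: A(r=x,w=x) vs B(r=y,w=y). No conflict.
First conflict at steps 2,3.

Answer: yes 2 3 y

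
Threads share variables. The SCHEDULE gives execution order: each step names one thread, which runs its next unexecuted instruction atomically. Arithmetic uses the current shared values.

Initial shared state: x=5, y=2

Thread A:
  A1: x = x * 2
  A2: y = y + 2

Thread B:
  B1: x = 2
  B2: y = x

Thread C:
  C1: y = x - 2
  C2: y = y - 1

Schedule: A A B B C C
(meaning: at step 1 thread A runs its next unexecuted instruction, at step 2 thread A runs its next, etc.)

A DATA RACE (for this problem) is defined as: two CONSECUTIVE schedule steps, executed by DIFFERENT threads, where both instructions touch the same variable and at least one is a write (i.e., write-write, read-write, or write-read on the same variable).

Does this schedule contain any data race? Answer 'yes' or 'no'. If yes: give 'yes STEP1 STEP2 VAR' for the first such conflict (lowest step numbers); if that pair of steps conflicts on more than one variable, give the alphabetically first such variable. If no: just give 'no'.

Steps 1,2: same thread (A). No race.
Steps 2,3: A(r=y,w=y) vs B(r=-,w=x). No conflict.
Steps 3,4: same thread (B). No race.
Steps 4,5: B(y = x) vs C(y = x - 2). RACE on y (W-W).
Steps 5,6: same thread (C). No race.
First conflict at steps 4,5.

Answer: yes 4 5 y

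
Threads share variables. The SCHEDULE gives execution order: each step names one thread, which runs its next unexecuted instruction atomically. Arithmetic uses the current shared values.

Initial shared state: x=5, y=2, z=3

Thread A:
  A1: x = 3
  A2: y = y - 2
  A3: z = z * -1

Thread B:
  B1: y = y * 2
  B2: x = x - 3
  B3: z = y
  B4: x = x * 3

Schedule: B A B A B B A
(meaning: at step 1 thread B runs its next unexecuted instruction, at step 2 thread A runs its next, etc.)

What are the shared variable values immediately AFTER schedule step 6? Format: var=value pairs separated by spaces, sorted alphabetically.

Answer: x=0 y=2 z=2

Derivation:
Step 1: thread B executes B1 (y = y * 2). Shared: x=5 y=4 z=3. PCs: A@0 B@1
Step 2: thread A executes A1 (x = 3). Shared: x=3 y=4 z=3. PCs: A@1 B@1
Step 3: thread B executes B2 (x = x - 3). Shared: x=0 y=4 z=3. PCs: A@1 B@2
Step 4: thread A executes A2 (y = y - 2). Shared: x=0 y=2 z=3. PCs: A@2 B@2
Step 5: thread B executes B3 (z = y). Shared: x=0 y=2 z=2. PCs: A@2 B@3
Step 6: thread B executes B4 (x = x * 3). Shared: x=0 y=2 z=2. PCs: A@2 B@4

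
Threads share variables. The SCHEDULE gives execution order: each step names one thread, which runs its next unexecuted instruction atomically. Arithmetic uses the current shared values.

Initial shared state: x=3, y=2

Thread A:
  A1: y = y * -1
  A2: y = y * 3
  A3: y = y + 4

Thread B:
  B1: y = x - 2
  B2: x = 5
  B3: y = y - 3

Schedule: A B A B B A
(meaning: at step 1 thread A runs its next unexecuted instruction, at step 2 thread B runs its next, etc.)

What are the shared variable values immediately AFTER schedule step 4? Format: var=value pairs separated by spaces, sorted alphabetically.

Answer: x=5 y=3

Derivation:
Step 1: thread A executes A1 (y = y * -1). Shared: x=3 y=-2. PCs: A@1 B@0
Step 2: thread B executes B1 (y = x - 2). Shared: x=3 y=1. PCs: A@1 B@1
Step 3: thread A executes A2 (y = y * 3). Shared: x=3 y=3. PCs: A@2 B@1
Step 4: thread B executes B2 (x = 5). Shared: x=5 y=3. PCs: A@2 B@2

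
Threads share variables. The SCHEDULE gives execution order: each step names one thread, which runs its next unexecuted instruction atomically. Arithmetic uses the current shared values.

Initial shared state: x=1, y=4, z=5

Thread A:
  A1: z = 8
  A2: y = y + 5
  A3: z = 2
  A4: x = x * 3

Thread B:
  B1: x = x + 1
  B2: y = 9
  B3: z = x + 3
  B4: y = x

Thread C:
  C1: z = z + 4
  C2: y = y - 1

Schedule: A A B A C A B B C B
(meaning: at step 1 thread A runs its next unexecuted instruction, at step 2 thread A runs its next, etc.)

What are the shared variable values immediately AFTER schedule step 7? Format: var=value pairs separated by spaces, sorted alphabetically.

Answer: x=6 y=9 z=6

Derivation:
Step 1: thread A executes A1 (z = 8). Shared: x=1 y=4 z=8. PCs: A@1 B@0 C@0
Step 2: thread A executes A2 (y = y + 5). Shared: x=1 y=9 z=8. PCs: A@2 B@0 C@0
Step 3: thread B executes B1 (x = x + 1). Shared: x=2 y=9 z=8. PCs: A@2 B@1 C@0
Step 4: thread A executes A3 (z = 2). Shared: x=2 y=9 z=2. PCs: A@3 B@1 C@0
Step 5: thread C executes C1 (z = z + 4). Shared: x=2 y=9 z=6. PCs: A@3 B@1 C@1
Step 6: thread A executes A4 (x = x * 3). Shared: x=6 y=9 z=6. PCs: A@4 B@1 C@1
Step 7: thread B executes B2 (y = 9). Shared: x=6 y=9 z=6. PCs: A@4 B@2 C@1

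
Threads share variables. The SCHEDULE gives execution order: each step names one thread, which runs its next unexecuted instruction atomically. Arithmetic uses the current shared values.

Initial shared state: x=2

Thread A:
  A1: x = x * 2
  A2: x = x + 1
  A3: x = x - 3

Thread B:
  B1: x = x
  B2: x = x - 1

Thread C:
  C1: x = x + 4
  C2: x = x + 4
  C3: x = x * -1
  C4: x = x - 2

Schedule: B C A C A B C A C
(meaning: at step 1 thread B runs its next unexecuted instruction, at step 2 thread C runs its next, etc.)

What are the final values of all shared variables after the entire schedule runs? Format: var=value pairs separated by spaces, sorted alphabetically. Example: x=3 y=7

Step 1: thread B executes B1 (x = x). Shared: x=2. PCs: A@0 B@1 C@0
Step 2: thread C executes C1 (x = x + 4). Shared: x=6. PCs: A@0 B@1 C@1
Step 3: thread A executes A1 (x = x * 2). Shared: x=12. PCs: A@1 B@1 C@1
Step 4: thread C executes C2 (x = x + 4). Shared: x=16. PCs: A@1 B@1 C@2
Step 5: thread A executes A2 (x = x + 1). Shared: x=17. PCs: A@2 B@1 C@2
Step 6: thread B executes B2 (x = x - 1). Shared: x=16. PCs: A@2 B@2 C@2
Step 7: thread C executes C3 (x = x * -1). Shared: x=-16. PCs: A@2 B@2 C@3
Step 8: thread A executes A3 (x = x - 3). Shared: x=-19. PCs: A@3 B@2 C@3
Step 9: thread C executes C4 (x = x - 2). Shared: x=-21. PCs: A@3 B@2 C@4

Answer: x=-21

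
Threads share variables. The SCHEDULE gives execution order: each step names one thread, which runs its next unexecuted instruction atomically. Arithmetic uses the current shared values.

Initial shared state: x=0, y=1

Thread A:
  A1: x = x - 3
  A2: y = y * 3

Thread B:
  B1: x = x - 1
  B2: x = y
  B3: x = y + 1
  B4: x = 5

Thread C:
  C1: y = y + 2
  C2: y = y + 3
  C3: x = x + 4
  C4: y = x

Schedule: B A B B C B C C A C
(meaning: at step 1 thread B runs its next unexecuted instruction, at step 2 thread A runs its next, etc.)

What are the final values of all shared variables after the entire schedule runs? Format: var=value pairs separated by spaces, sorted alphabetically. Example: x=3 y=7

Step 1: thread B executes B1 (x = x - 1). Shared: x=-1 y=1. PCs: A@0 B@1 C@0
Step 2: thread A executes A1 (x = x - 3). Shared: x=-4 y=1. PCs: A@1 B@1 C@0
Step 3: thread B executes B2 (x = y). Shared: x=1 y=1. PCs: A@1 B@2 C@0
Step 4: thread B executes B3 (x = y + 1). Shared: x=2 y=1. PCs: A@1 B@3 C@0
Step 5: thread C executes C1 (y = y + 2). Shared: x=2 y=3. PCs: A@1 B@3 C@1
Step 6: thread B executes B4 (x = 5). Shared: x=5 y=3. PCs: A@1 B@4 C@1
Step 7: thread C executes C2 (y = y + 3). Shared: x=5 y=6. PCs: A@1 B@4 C@2
Step 8: thread C executes C3 (x = x + 4). Shared: x=9 y=6. PCs: A@1 B@4 C@3
Step 9: thread A executes A2 (y = y * 3). Shared: x=9 y=18. PCs: A@2 B@4 C@3
Step 10: thread C executes C4 (y = x). Shared: x=9 y=9. PCs: A@2 B@4 C@4

Answer: x=9 y=9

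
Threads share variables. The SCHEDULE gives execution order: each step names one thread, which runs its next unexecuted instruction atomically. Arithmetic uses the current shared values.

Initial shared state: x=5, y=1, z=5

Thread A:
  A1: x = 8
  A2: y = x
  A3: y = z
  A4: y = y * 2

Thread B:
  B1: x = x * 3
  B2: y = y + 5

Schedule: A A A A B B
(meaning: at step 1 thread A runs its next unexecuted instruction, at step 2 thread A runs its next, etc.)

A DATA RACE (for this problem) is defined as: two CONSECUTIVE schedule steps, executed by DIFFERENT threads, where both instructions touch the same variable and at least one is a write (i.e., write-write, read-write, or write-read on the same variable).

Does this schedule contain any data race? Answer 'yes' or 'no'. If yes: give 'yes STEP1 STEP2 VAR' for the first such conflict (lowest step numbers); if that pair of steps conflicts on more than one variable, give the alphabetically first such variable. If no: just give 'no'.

Steps 1,2: same thread (A). No race.
Steps 2,3: same thread (A). No race.
Steps 3,4: same thread (A). No race.
Steps 4,5: A(r=y,w=y) vs B(r=x,w=x). No conflict.
Steps 5,6: same thread (B). No race.

Answer: no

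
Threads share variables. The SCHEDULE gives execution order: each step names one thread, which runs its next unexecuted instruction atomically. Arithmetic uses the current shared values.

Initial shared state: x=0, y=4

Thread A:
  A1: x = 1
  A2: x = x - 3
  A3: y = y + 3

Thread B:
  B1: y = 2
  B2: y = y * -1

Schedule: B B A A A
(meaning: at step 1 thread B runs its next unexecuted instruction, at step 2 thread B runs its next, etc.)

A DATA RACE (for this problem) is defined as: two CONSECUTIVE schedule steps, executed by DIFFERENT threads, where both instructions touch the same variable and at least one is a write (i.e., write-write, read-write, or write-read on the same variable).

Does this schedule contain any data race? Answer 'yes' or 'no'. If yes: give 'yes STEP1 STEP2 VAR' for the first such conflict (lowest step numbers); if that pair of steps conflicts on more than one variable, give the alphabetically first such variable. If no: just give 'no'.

Answer: no

Derivation:
Steps 1,2: same thread (B). No race.
Steps 2,3: B(r=y,w=y) vs A(r=-,w=x). No conflict.
Steps 3,4: same thread (A). No race.
Steps 4,5: same thread (A). No race.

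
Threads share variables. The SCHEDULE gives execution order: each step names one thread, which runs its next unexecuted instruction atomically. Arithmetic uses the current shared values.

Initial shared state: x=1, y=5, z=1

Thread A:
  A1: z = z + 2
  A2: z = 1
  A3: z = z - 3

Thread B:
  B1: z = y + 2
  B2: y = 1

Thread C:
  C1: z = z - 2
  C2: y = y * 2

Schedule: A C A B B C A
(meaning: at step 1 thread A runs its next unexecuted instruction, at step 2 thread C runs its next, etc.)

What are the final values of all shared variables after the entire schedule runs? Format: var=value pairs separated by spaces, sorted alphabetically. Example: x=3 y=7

Answer: x=1 y=2 z=4

Derivation:
Step 1: thread A executes A1 (z = z + 2). Shared: x=1 y=5 z=3. PCs: A@1 B@0 C@0
Step 2: thread C executes C1 (z = z - 2). Shared: x=1 y=5 z=1. PCs: A@1 B@0 C@1
Step 3: thread A executes A2 (z = 1). Shared: x=1 y=5 z=1. PCs: A@2 B@0 C@1
Step 4: thread B executes B1 (z = y + 2). Shared: x=1 y=5 z=7. PCs: A@2 B@1 C@1
Step 5: thread B executes B2 (y = 1). Shared: x=1 y=1 z=7. PCs: A@2 B@2 C@1
Step 6: thread C executes C2 (y = y * 2). Shared: x=1 y=2 z=7. PCs: A@2 B@2 C@2
Step 7: thread A executes A3 (z = z - 3). Shared: x=1 y=2 z=4. PCs: A@3 B@2 C@2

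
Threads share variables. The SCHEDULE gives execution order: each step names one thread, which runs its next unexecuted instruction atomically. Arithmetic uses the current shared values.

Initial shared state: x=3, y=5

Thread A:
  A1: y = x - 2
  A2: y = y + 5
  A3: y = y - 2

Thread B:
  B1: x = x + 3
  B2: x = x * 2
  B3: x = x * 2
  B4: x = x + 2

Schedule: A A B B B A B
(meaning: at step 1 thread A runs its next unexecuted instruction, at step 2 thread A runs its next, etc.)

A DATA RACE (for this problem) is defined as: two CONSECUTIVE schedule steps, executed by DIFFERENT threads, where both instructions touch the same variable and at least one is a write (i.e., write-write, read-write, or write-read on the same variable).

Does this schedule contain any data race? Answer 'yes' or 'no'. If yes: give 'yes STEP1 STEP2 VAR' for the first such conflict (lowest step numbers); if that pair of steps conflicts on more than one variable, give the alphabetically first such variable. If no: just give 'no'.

Answer: no

Derivation:
Steps 1,2: same thread (A). No race.
Steps 2,3: A(r=y,w=y) vs B(r=x,w=x). No conflict.
Steps 3,4: same thread (B). No race.
Steps 4,5: same thread (B). No race.
Steps 5,6: B(r=x,w=x) vs A(r=y,w=y). No conflict.
Steps 6,7: A(r=y,w=y) vs B(r=x,w=x). No conflict.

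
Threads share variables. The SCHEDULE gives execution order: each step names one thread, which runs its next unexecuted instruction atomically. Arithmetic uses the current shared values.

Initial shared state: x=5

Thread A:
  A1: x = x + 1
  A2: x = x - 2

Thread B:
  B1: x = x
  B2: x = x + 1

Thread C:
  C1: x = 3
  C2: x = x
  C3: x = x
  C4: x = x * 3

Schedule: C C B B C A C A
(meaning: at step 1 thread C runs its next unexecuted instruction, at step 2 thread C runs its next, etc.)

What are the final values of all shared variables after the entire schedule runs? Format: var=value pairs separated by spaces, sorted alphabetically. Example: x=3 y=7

Answer: x=13

Derivation:
Step 1: thread C executes C1 (x = 3). Shared: x=3. PCs: A@0 B@0 C@1
Step 2: thread C executes C2 (x = x). Shared: x=3. PCs: A@0 B@0 C@2
Step 3: thread B executes B1 (x = x). Shared: x=3. PCs: A@0 B@1 C@2
Step 4: thread B executes B2 (x = x + 1). Shared: x=4. PCs: A@0 B@2 C@2
Step 5: thread C executes C3 (x = x). Shared: x=4. PCs: A@0 B@2 C@3
Step 6: thread A executes A1 (x = x + 1). Shared: x=5. PCs: A@1 B@2 C@3
Step 7: thread C executes C4 (x = x * 3). Shared: x=15. PCs: A@1 B@2 C@4
Step 8: thread A executes A2 (x = x - 2). Shared: x=13. PCs: A@2 B@2 C@4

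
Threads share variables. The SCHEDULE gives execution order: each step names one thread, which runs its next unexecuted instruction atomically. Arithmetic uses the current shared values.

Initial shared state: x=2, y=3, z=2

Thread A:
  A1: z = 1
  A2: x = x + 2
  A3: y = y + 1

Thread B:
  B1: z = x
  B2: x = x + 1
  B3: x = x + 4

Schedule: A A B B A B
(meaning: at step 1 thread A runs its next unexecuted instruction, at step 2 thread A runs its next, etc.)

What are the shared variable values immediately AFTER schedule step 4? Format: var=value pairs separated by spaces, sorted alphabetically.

Answer: x=5 y=3 z=4

Derivation:
Step 1: thread A executes A1 (z = 1). Shared: x=2 y=3 z=1. PCs: A@1 B@0
Step 2: thread A executes A2 (x = x + 2). Shared: x=4 y=3 z=1. PCs: A@2 B@0
Step 3: thread B executes B1 (z = x). Shared: x=4 y=3 z=4. PCs: A@2 B@1
Step 4: thread B executes B2 (x = x + 1). Shared: x=5 y=3 z=4. PCs: A@2 B@2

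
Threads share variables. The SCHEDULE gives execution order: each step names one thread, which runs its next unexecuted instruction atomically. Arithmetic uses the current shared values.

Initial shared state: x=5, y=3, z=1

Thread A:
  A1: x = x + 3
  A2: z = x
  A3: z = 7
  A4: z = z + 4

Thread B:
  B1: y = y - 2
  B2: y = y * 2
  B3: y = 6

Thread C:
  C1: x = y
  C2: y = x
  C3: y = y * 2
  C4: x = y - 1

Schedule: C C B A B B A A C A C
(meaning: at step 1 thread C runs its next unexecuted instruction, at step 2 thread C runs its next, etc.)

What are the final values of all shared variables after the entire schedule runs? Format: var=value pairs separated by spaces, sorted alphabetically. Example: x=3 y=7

Answer: x=11 y=12 z=11

Derivation:
Step 1: thread C executes C1 (x = y). Shared: x=3 y=3 z=1. PCs: A@0 B@0 C@1
Step 2: thread C executes C2 (y = x). Shared: x=3 y=3 z=1. PCs: A@0 B@0 C@2
Step 3: thread B executes B1 (y = y - 2). Shared: x=3 y=1 z=1. PCs: A@0 B@1 C@2
Step 4: thread A executes A1 (x = x + 3). Shared: x=6 y=1 z=1. PCs: A@1 B@1 C@2
Step 5: thread B executes B2 (y = y * 2). Shared: x=6 y=2 z=1. PCs: A@1 B@2 C@2
Step 6: thread B executes B3 (y = 6). Shared: x=6 y=6 z=1. PCs: A@1 B@3 C@2
Step 7: thread A executes A2 (z = x). Shared: x=6 y=6 z=6. PCs: A@2 B@3 C@2
Step 8: thread A executes A3 (z = 7). Shared: x=6 y=6 z=7. PCs: A@3 B@3 C@2
Step 9: thread C executes C3 (y = y * 2). Shared: x=6 y=12 z=7. PCs: A@3 B@3 C@3
Step 10: thread A executes A4 (z = z + 4). Shared: x=6 y=12 z=11. PCs: A@4 B@3 C@3
Step 11: thread C executes C4 (x = y - 1). Shared: x=11 y=12 z=11. PCs: A@4 B@3 C@4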